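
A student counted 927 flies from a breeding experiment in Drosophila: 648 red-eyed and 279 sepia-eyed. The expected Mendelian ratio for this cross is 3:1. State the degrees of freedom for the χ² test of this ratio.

1

A goodness-of-fit test with 2 phenotype classes has df = 2 − 1 = 1.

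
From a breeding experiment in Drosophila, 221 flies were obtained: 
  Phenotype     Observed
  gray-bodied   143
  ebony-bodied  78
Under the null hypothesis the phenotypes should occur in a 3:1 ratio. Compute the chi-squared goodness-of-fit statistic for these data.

12.490

Expected counts for N = 221 under a 3:1 ratio (total parts = 4):
  gray-bodied: 221 × 3/4 = 165.75
  ebony-bodied: 221 × 1/4 = 55.25
χ² = Σ (O − E)² / E
  gray-bodied: (143 − 165.75)² / 165.75 = 3.1225
  ebony-bodied: (78 − 55.25)² / 55.25 = 9.3676
χ² = 3.1225 + 9.3676 = 12.4901 ≈ 12.490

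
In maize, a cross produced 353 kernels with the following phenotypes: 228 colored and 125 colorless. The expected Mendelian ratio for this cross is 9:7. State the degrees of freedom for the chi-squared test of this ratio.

1

A goodness-of-fit test with 2 phenotype classes has df = 2 − 1 = 1.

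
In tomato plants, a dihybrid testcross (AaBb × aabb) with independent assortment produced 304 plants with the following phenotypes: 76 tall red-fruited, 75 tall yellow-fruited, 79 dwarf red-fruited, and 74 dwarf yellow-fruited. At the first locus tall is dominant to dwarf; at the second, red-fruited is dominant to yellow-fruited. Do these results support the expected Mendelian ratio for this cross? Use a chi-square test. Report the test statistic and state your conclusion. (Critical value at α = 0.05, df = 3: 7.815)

A dihybrid testcross with independent assortment gives a 1:1:1:1 ratio.
The 1:1:1:1 ratio has 4 parts, so with N = 304 the expected counts are:
  tall red-fruited: 304 × 1/4 = 76
  tall yellow-fruited: 304 × 1/4 = 76
  dwarf red-fruited: 304 × 1/4 = 76
  dwarf yellow-fruited: 304 × 1/4 = 76
χ² = Σ (O − E)² / E
  tall red-fruited: (76 − 76)² / 76 = 0.0000
  tall yellow-fruited: (75 − 76)² / 76 = 0.0132
  dwarf red-fruited: (79 − 76)² / 76 = 0.1184
  dwarf yellow-fruited: (74 − 76)² / 76 = 0.0526
χ² = 0.0000 + 0.0132 + 0.1184 + 0.0526 = 0.1842 ≈ 0.184
Degrees of freedom = 4 − 1 = 3; critical value at α = 0.05 is 7.815.
Since 0.184 < 7.815, we fail to reject the null hypothesis — the data are consistent with the 1:1:1:1 ratio.

0.184; consistent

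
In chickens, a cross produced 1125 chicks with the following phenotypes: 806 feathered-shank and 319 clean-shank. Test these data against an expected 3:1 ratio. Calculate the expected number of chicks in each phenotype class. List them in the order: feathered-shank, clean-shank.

Under the 3:1 hypothesis (Σ ratio = 4, N = 1125):
  feathered-shank: 1125 × 3/4 = 843.75
  clean-shank: 1125 × 1/4 = 281.25

843.75, 281.25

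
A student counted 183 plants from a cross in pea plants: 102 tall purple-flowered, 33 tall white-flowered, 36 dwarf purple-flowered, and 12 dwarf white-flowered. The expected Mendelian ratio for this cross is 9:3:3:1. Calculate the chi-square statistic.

The 9:3:3:1 ratio has 16 parts, so with N = 183 the expected counts are:
  tall purple-flowered: 183 × 9/16 = 102.9375
  tall white-flowered: 183 × 3/16 = 34.3125
  dwarf purple-flowered: 183 × 3/16 = 34.3125
  dwarf white-flowered: 183 × 1/16 = 11.4375
χ² = Σ (O − E)² / E
  tall purple-flowered: (102 − 102.9375)² / 102.9375 = 0.0085
  tall white-flowered: (33 − 34.3125)² / 34.3125 = 0.0502
  dwarf purple-flowered: (36 − 34.3125)² / 34.3125 = 0.0830
  dwarf white-flowered: (12 − 11.4375)² / 11.4375 = 0.0277
χ² = 0.0085 + 0.0502 + 0.0830 + 0.0277 = 0.1694 ≈ 0.169

0.169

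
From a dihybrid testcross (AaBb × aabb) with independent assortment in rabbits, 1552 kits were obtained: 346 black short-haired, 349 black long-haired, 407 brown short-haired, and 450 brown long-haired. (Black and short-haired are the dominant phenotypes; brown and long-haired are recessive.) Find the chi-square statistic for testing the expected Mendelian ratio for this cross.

A dihybrid testcross with independent assortment gives a 1:1:1:1 ratio.
Total ratio parts = 4. Expected numbers out of 1552:
  black short-haired: 1552 × 1/4 = 388
  black long-haired: 1552 × 1/4 = 388
  brown short-haired: 1552 × 1/4 = 388
  brown long-haired: 1552 × 1/4 = 388
χ² = Σ (O − E)² / E
  black short-haired: (346 − 388)² / 388 = 4.5464
  black long-haired: (349 − 388)² / 388 = 3.9201
  brown short-haired: (407 − 388)² / 388 = 0.9304
  brown long-haired: (450 − 388)² / 388 = 9.9072
χ² = 4.5464 + 3.9201 + 0.9304 + 9.9072 = 19.3041 ≈ 19.304

19.304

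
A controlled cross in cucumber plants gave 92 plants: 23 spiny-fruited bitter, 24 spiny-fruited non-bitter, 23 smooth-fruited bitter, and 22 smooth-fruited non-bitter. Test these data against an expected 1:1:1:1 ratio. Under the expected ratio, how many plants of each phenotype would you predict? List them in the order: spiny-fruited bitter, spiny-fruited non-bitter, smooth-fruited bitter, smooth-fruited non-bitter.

The 1:1:1:1 ratio has 4 parts, so with N = 92 the expected counts are:
  spiny-fruited bitter: 92 × 1/4 = 23
  spiny-fruited non-bitter: 92 × 1/4 = 23
  smooth-fruited bitter: 92 × 1/4 = 23
  smooth-fruited non-bitter: 92 × 1/4 = 23

23, 23, 23, 23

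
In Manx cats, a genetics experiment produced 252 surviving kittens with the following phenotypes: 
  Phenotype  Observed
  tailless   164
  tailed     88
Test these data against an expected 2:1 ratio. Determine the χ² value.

Expected counts for N = 252 under a 2:1 ratio (total parts = 3):
  tailless: 252 × 2/3 = 168
  tailed: 252 × 1/3 = 84
χ² = Σ (O − E)² / E
  tailless: (164 − 168)² / 168 = 0.0952
  tailed: (88 − 84)² / 84 = 0.1905
χ² = 0.0952 + 0.1905 = 0.2857 ≈ 0.286

0.286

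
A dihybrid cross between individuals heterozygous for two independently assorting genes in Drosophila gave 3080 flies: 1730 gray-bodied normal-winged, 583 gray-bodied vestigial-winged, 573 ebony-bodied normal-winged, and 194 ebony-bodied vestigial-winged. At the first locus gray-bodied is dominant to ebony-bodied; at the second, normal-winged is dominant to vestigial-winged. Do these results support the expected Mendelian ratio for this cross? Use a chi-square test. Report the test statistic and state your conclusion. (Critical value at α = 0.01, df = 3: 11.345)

0.103; consistent

A dihybrid F₂ with independent assortment and complete dominance at both loci gives a 9:3:3:1 phenotypic ratio.
Total ratio parts = 16. Expected numbers out of 3080:
  gray-bodied normal-winged: 3080 × 9/16 = 1732.5
  gray-bodied vestigial-winged: 3080 × 3/16 = 577.5
  ebony-bodied normal-winged: 3080 × 3/16 = 577.5
  ebony-bodied vestigial-winged: 3080 × 1/16 = 192.5
χ² = Σ (O − E)² / E
  gray-bodied normal-winged: (1730 − 1732.5)² / 1732.5 = 0.0036
  gray-bodied vestigial-winged: (583 − 577.5)² / 577.5 = 0.0524
  ebony-bodied normal-winged: (573 − 577.5)² / 577.5 = 0.0351
  ebony-bodied vestigial-winged: (194 − 192.5)² / 192.5 = 0.0117
χ² = 0.0036 + 0.0524 + 0.0351 + 0.0117 = 0.1028 ≈ 0.103
Degrees of freedom = 4 − 1 = 3; critical value at α = 0.01 is 11.345.
Since 0.103 < 11.345, we fail to reject the null hypothesis — the data are consistent with the 9:3:3:1 ratio.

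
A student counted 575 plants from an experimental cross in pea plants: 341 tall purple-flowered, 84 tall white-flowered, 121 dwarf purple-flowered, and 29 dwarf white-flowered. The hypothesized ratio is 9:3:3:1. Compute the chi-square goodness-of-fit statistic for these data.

The 9:3:3:1 ratio has 16 parts, so with N = 575 the expected counts are:
  tall purple-flowered: 575 × 9/16 = 323.4375
  tall white-flowered: 575 × 3/16 = 107.8125
  dwarf purple-flowered: 575 × 3/16 = 107.8125
  dwarf white-flowered: 575 × 1/16 = 35.9375
χ² = Σ (O − E)² / E
  tall purple-flowered: (341 − 323.4375)² / 323.4375 = 0.9536
  tall white-flowered: (84 − 107.8125)² / 107.8125 = 5.2595
  dwarf purple-flowered: (121 − 107.8125)² / 107.8125 = 1.6131
  dwarf white-flowered: (29 − 35.9375)² / 35.9375 = 1.3392
χ² = 0.9536 + 5.2595 + 1.6131 + 1.3392 = 9.1654 ≈ 9.165

9.165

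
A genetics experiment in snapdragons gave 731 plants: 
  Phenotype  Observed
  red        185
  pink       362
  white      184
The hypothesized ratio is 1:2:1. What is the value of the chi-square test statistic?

Total ratio parts = 4. Expected numbers out of 731:
  red: 731 × 1/4 = 182.75
  pink: 731 × 2/4 = 365.5
  white: 731 × 1/4 = 182.75
χ² = Σ (O − E)² / E
  red: (185 − 182.75)² / 182.75 = 0.0277
  pink: (362 − 365.5)² / 365.5 = 0.0335
  white: (184 − 182.75)² / 182.75 = 0.0085
χ² = 0.0277 + 0.0335 + 0.0085 = 0.0697 ≈ 0.070

0.070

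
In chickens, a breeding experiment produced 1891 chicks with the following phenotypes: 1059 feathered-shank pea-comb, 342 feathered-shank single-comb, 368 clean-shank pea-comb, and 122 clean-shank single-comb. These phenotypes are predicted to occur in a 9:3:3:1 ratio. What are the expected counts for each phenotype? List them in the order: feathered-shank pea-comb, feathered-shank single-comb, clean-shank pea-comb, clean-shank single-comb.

Expected counts for N = 1891 under a 9:3:3:1 ratio (total parts = 16):
  feathered-shank pea-comb: 1891 × 9/16 = 1063.6875
  feathered-shank single-comb: 1891 × 3/16 = 354.5625
  clean-shank pea-comb: 1891 × 3/16 = 354.5625
  clean-shank single-comb: 1891 × 1/16 = 118.1875

1063.6875, 354.5625, 354.5625, 118.1875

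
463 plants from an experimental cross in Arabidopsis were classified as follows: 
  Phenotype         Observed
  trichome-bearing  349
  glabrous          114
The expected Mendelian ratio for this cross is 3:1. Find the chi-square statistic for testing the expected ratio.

0.035

Expected counts for N = 463 under a 3:1 ratio (total parts = 4):
  trichome-bearing: 463 × 3/4 = 347.25
  glabrous: 463 × 1/4 = 115.75
χ² = Σ (O − E)² / E
  trichome-bearing: (349 − 347.25)² / 347.25 = 0.0088
  glabrous: (114 − 115.75)² / 115.75 = 0.0265
χ² = 0.0088 + 0.0265 = 0.0353 ≈ 0.035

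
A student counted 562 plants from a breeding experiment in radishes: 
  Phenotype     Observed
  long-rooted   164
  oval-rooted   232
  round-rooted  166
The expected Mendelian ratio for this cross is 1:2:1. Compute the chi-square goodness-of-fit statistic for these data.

17.103

Expected counts for N = 562 under a 1:2:1 ratio (total parts = 4):
  long-rooted: 562 × 1/4 = 140.5
  oval-rooted: 562 × 2/4 = 281
  round-rooted: 562 × 1/4 = 140.5
χ² = Σ (O − E)² / E
  long-rooted: (164 − 140.5)² / 140.5 = 3.9306
  oval-rooted: (232 − 281)² / 281 = 8.5445
  round-rooted: (166 − 140.5)² / 140.5 = 4.6281
χ² = 3.9306 + 8.5445 + 4.6281 = 17.1032 ≈ 17.103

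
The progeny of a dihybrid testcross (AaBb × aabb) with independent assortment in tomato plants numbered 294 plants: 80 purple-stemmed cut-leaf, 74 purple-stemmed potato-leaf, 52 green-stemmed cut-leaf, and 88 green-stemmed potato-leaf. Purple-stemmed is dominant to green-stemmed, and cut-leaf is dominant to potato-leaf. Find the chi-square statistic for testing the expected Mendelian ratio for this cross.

A dihybrid testcross with independent assortment gives a 1:1:1:1 ratio.
Total ratio parts = 4. Expected numbers out of 294:
  purple-stemmed cut-leaf: 294 × 1/4 = 73.5
  purple-stemmed potato-leaf: 294 × 1/4 = 73.5
  green-stemmed cut-leaf: 294 × 1/4 = 73.5
  green-stemmed potato-leaf: 294 × 1/4 = 73.5
χ² = Σ (O − E)² / E
  purple-stemmed cut-leaf: (80 − 73.5)² / 73.5 = 0.5748
  purple-stemmed potato-leaf: (74 − 73.5)² / 73.5 = 0.0034
  green-stemmed cut-leaf: (52 − 73.5)² / 73.5 = 6.2891
  green-stemmed potato-leaf: (88 − 73.5)² / 73.5 = 2.8605
χ² = 0.5748 + 0.0034 + 6.2891 + 2.8605 = 9.7278 ≈ 9.728

9.728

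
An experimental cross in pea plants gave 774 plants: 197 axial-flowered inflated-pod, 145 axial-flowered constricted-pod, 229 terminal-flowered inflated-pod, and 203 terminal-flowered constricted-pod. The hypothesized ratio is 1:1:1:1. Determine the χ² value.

Expected counts for N = 774 under a 1:1:1:1 ratio (total parts = 4):
  axial-flowered inflated-pod: 774 × 1/4 = 193.5
  axial-flowered constricted-pod: 774 × 1/4 = 193.5
  terminal-flowered inflated-pod: 774 × 1/4 = 193.5
  terminal-flowered constricted-pod: 774 × 1/4 = 193.5
χ² = Σ (O − E)² / E
  axial-flowered inflated-pod: (197 − 193.5)² / 193.5 = 0.0633
  axial-flowered constricted-pod: (145 − 193.5)² / 193.5 = 12.1563
  terminal-flowered inflated-pod: (229 − 193.5)² / 193.5 = 6.5129
  terminal-flowered constricted-pod: (203 − 193.5)² / 193.5 = 0.4664
χ² = 0.0633 + 12.1563 + 6.5129 + 0.4664 = 19.1989 ≈ 19.199

19.199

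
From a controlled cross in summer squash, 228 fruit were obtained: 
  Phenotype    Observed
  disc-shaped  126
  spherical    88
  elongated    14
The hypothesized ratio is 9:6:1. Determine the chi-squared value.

Total ratio parts = 16. Expected numbers out of 228:
  disc-shaped: 228 × 9/16 = 128.25
  spherical: 228 × 6/16 = 85.5
  elongated: 228 × 1/16 = 14.25
χ² = Σ (O − E)² / E
  disc-shaped: (126 − 128.25)² / 128.25 = 0.0395
  spherical: (88 − 85.5)² / 85.5 = 0.0731
  elongated: (14 − 14.25)² / 14.25 = 0.0044
χ² = 0.0395 + 0.0731 + 0.0044 = 0.117

0.117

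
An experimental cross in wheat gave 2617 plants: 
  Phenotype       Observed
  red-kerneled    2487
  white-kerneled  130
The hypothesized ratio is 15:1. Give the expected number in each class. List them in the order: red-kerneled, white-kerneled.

The 15:1 ratio has 16 parts, so with N = 2617 the expected counts are:
  red-kerneled: 2617 × 15/16 = 2453.4375
  white-kerneled: 2617 × 1/16 = 163.5625

2453.4375, 163.5625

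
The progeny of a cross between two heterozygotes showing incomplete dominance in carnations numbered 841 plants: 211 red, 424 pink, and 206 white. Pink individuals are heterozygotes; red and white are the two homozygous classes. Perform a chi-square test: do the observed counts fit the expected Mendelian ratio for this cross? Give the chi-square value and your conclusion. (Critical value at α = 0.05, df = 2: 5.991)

0.118; consistent

With incomplete dominance, a heterozygote × heterozygote cross gives a 1:2:1 phenotypic ratio.
Expected counts for N = 841 under a 1:2:1 ratio (total parts = 4):
  red: 841 × 1/4 = 210.25
  pink: 841 × 2/4 = 420.5
  white: 841 × 1/4 = 210.25
χ² = Σ (O − E)² / E
  red: (211 − 210.25)² / 210.25 = 0.0027
  pink: (424 − 420.5)² / 420.5 = 0.0291
  white: (206 − 210.25)² / 210.25 = 0.0859
χ² = 0.0027 + 0.0291 + 0.0859 = 0.1177 ≈ 0.118
Degrees of freedom = 3 − 1 = 2; critical value at α = 0.05 is 5.991.
Since 0.118 < 5.991, we fail to reject the null hypothesis — the data are consistent with the 1:2:1 ratio.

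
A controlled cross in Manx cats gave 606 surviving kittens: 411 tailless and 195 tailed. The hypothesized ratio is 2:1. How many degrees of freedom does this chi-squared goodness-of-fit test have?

A goodness-of-fit test with 2 phenotype classes has df = 2 − 1 = 1.

1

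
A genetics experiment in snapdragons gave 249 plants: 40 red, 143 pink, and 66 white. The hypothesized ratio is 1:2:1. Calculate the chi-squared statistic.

Expected counts for N = 249 under a 1:2:1 ratio (total parts = 4):
  red: 249 × 1/4 = 62.25
  pink: 249 × 2/4 = 124.5
  white: 249 × 1/4 = 62.25
χ² = Σ (O − E)² / E
  red: (40 − 62.25)² / 62.25 = 7.9528
  pink: (143 − 124.5)² / 124.5 = 2.7490
  white: (66 − 62.25)² / 62.25 = 0.2259
χ² = 7.9528 + 2.7490 + 0.2259 = 10.9277 ≈ 10.928

10.928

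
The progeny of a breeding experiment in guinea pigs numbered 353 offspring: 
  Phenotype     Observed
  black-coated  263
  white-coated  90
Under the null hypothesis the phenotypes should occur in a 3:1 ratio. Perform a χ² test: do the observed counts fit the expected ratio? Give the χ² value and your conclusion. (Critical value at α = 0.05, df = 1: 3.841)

0.046; consistent

Expected counts for N = 353 under a 3:1 ratio (total parts = 4):
  black-coated: 353 × 3/4 = 264.75
  white-coated: 353 × 1/4 = 88.25
χ² = Σ (O − E)² / E
  black-coated: (263 − 264.75)² / 264.75 = 0.0116
  white-coated: (90 − 88.25)² / 88.25 = 0.0347
χ² = 0.0116 + 0.0347 = 0.0463 ≈ 0.046
Degrees of freedom = 2 − 1 = 1; critical value at α = 0.05 is 3.841.
Since 0.046 < 3.841, we fail to reject the null hypothesis — the data are consistent with the 3:1 ratio.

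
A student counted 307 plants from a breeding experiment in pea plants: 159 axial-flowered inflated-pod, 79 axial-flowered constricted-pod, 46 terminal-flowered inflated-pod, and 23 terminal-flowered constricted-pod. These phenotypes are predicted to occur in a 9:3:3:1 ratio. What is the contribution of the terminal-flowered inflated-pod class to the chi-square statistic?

2.323

Expected counts for N = 307 under a 9:3:3:1 ratio (total parts = 16):
  axial-flowered inflated-pod: 307 × 9/16 = 172.6875
  axial-flowered constricted-pod: 307 × 3/16 = 57.5625
  terminal-flowered inflated-pod: 307 × 3/16 = 57.5625
  terminal-flowered constricted-pod: 307 × 1/16 = 19.1875
Contribution of terminal-flowered inflated-pod: (46 − 57.5625)² / 57.5625 = 2.3225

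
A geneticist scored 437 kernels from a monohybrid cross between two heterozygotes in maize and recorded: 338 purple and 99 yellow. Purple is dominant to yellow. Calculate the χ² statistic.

1.282

For a monohybrid cross between heterozygotes with complete dominance, the expected phenotypic ratio is 3:1.
Expected counts for N = 437 under a 3:1 ratio (total parts = 4):
  purple: 437 × 3/4 = 327.75
  yellow: 437 × 1/4 = 109.25
χ² = Σ (O − E)² / E
  purple: (338 − 327.75)² / 327.75 = 0.3206
  yellow: (99 − 109.25)² / 109.25 = 0.9617
χ² = 0.3206 + 0.9617 = 1.2823 ≈ 1.282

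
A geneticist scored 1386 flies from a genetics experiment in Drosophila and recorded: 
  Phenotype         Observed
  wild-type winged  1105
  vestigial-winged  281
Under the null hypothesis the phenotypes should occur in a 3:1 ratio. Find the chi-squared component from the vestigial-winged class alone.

12.382

Under the 3:1 hypothesis (Σ ratio = 4, N = 1386):
  wild-type winged: 1386 × 3/4 = 1039.5
  vestigial-winged: 1386 × 1/4 = 346.5
Contribution of vestigial-winged: (281 − 346.5)² / 346.5 = 12.3817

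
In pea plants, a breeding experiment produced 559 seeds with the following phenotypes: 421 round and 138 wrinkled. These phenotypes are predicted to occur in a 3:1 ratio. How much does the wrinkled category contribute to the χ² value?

0.022

Under the 3:1 hypothesis (Σ ratio = 4, N = 559):
  round: 559 × 3/4 = 419.25
  wrinkled: 559 × 1/4 = 139.75
Contribution of wrinkled: (138 − 139.75)² / 139.75 = 0.0219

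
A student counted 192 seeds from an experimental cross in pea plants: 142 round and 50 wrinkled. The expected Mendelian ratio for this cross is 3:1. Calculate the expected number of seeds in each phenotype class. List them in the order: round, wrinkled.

Total ratio parts = 4. Expected numbers out of 192:
  round: 192 × 3/4 = 144
  wrinkled: 192 × 1/4 = 48

144, 48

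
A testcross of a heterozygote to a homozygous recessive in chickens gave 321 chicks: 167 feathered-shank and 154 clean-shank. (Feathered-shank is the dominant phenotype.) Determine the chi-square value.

A testcross of a heterozygote (Aa × aa) gives a 1:1 phenotypic ratio.
Total ratio parts = 2. Expected numbers out of 321:
  feathered-shank: 321 × 1/2 = 160.5
  clean-shank: 321 × 1/2 = 160.5
χ² = Σ (O − E)² / E
  feathered-shank: (167 − 160.5)² / 160.5 = 0.2632
  clean-shank: (154 − 160.5)² / 160.5 = 0.2632
χ² = 0.2632 + 0.2632 = 0.5264 ≈ 0.526

0.526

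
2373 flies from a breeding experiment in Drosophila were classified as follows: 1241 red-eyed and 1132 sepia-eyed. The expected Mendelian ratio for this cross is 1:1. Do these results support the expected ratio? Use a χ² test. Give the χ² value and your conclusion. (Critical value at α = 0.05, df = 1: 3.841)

5.007; not consistent

Total ratio parts = 2. Expected numbers out of 2373:
  red-eyed: 2373 × 1/2 = 1186.5
  sepia-eyed: 2373 × 1/2 = 1186.5
χ² = Σ (O − E)² / E
  red-eyed: (1241 − 1186.5)² / 1186.5 = 2.5034
  sepia-eyed: (1132 − 1186.5)² / 1186.5 = 2.5034
χ² = 2.5034 + 2.5034 = 5.0068 ≈ 5.007
Degrees of freedom = 2 − 1 = 1; critical value at α = 0.05 is 3.841.
Since 5.007 > 3.841, we reject the null hypothesis — the data do not fit the 1:1 ratio.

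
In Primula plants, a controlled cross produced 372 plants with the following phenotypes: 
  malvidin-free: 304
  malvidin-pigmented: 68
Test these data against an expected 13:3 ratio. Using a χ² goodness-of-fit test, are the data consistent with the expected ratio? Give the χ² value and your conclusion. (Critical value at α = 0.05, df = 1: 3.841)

Total ratio parts = 16. Expected numbers out of 372:
  malvidin-free: 372 × 13/16 = 302.25
  malvidin-pigmented: 372 × 3/16 = 69.75
χ² = Σ (O − E)² / E
  malvidin-free: (304 − 302.25)² / 302.25 = 0.0101
  malvidin-pigmented: (68 − 69.75)² / 69.75 = 0.0439
χ² = 0.0101 + 0.0439 = 0.054
Degrees of freedom = 2 − 1 = 1; critical value at α = 0.05 is 3.841.
Since 0.054 < 3.841, we fail to reject the null hypothesis — the data are consistent with the 13:3 ratio.

0.054; consistent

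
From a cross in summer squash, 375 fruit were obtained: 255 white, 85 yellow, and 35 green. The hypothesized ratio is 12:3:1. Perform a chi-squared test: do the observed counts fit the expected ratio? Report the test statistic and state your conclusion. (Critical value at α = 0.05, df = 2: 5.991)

11.222; not consistent

Total ratio parts = 16. Expected numbers out of 375:
  white: 375 × 12/16 = 281.25
  yellow: 375 × 3/16 = 70.3125
  green: 375 × 1/16 = 23.4375
χ² = Σ (O − E)² / E
  white: (255 − 281.25)² / 281.25 = 2.4500
  yellow: (85 − 70.3125)² / 70.3125 = 3.0681
  green: (35 − 23.4375)² / 23.4375 = 5.7042
χ² = 2.4500 + 3.0681 + 5.7042 = 11.2223 ≈ 11.222
Degrees of freedom = 3 − 1 = 2; critical value at α = 0.05 is 5.991.
Since 11.222 > 5.991, we reject the null hypothesis — the data do not fit the 12:3:1 ratio.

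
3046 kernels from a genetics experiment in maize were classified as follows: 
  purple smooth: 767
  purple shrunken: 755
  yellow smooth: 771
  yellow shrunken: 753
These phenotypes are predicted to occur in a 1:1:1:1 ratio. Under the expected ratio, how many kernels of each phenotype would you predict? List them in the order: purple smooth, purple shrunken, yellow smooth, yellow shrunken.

Under the 1:1:1:1 hypothesis (Σ ratio = 4, N = 3046):
  purple smooth: 3046 × 1/4 = 761.5
  purple shrunken: 3046 × 1/4 = 761.5
  yellow smooth: 3046 × 1/4 = 761.5
  yellow shrunken: 3046 × 1/4 = 761.5

761.5, 761.5, 761.5, 761.5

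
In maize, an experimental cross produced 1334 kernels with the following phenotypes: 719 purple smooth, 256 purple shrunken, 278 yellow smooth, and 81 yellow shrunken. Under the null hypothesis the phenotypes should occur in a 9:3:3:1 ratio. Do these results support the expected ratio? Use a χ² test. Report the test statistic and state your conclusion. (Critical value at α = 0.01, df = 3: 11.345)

The 9:3:3:1 ratio has 16 parts, so with N = 1334 the expected counts are:
  purple smooth: 1334 × 9/16 = 750.375
  purple shrunken: 1334 × 3/16 = 250.125
  yellow smooth: 1334 × 3/16 = 250.125
  yellow shrunken: 1334 × 1/16 = 83.375
χ² = Σ (O − E)² / E
  purple smooth: (719 − 750.375)² / 750.375 = 1.3119
  purple shrunken: (256 − 250.125)² / 250.125 = 0.1380
  yellow smooth: (278 − 250.125)² / 250.125 = 3.1065
  yellow shrunken: (81 − 83.375)² / 83.375 = 0.0677
χ² = 1.3119 + 0.1380 + 3.1065 + 0.0677 = 4.6241 ≈ 4.624
Degrees of freedom = 4 − 1 = 3; critical value at α = 0.01 is 11.345.
Since 4.624 < 11.345, we fail to reject the null hypothesis — the data are consistent with the 9:3:3:1 ratio.

4.624; consistent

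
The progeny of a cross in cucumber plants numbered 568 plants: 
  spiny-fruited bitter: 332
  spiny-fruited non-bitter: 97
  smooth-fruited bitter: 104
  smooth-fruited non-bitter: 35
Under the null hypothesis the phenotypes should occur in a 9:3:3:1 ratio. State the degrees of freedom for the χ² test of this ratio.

3

A goodness-of-fit test with 4 phenotype classes has df = 4 − 1 = 3.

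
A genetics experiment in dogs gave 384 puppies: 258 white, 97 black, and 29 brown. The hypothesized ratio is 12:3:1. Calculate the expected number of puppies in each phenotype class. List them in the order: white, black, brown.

288, 72, 24

Under the 12:3:1 hypothesis (Σ ratio = 16, N = 384):
  white: 384 × 12/16 = 288
  black: 384 × 3/16 = 72
  brown: 384 × 1/16 = 24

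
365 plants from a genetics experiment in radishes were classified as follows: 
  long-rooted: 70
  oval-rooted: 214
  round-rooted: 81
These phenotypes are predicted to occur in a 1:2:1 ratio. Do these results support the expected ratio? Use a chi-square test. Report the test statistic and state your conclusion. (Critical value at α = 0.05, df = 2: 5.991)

11.537; not consistent

The 1:2:1 ratio has 4 parts, so with N = 365 the expected counts are:
  long-rooted: 365 × 1/4 = 91.25
  oval-rooted: 365 × 2/4 = 182.5
  round-rooted: 365 × 1/4 = 91.25
χ² = Σ (O − E)² / E
  long-rooted: (70 − 91.25)² / 91.25 = 4.9486
  oval-rooted: (214 − 182.5)² / 182.5 = 5.4370
  round-rooted: (81 − 91.25)² / 91.25 = 1.1514
χ² = 4.9486 + 5.4370 + 1.1514 = 11.537
Degrees of freedom = 3 − 1 = 2; critical value at α = 0.05 is 5.991.
Since 11.537 > 5.991, we reject the null hypothesis — the data do not fit the 1:2:1 ratio.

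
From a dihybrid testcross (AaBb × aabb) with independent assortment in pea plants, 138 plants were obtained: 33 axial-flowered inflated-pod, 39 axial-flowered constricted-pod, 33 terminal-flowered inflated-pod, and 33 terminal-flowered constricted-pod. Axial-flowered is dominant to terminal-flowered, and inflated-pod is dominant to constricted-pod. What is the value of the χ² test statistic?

A dihybrid testcross with independent assortment gives a 1:1:1:1 ratio.
Expected counts for N = 138 under a 1:1:1:1 ratio (total parts = 4):
  axial-flowered inflated-pod: 138 × 1/4 = 34.5
  axial-flowered constricted-pod: 138 × 1/4 = 34.5
  terminal-flowered inflated-pod: 138 × 1/4 = 34.5
  terminal-flowered constricted-pod: 138 × 1/4 = 34.5
χ² = Σ (O − E)² / E
  axial-flowered inflated-pod: (33 − 34.5)² / 34.5 = 0.0652
  axial-flowered constricted-pod: (39 − 34.5)² / 34.5 = 0.5870
  terminal-flowered inflated-pod: (33 − 34.5)² / 34.5 = 0.0652
  terminal-flowered constricted-pod: (33 − 34.5)² / 34.5 = 0.0652
χ² = 0.0652 + 0.5870 + 0.0652 + 0.0652 = 0.7826 ≈ 0.783

0.783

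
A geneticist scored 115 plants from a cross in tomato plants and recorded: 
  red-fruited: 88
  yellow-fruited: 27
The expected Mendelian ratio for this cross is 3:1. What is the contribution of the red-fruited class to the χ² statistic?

Expected counts for N = 115 under a 3:1 ratio (total parts = 4):
  red-fruited: 115 × 3/4 = 86.25
  yellow-fruited: 115 × 1/4 = 28.75
Contribution of red-fruited: (88 − 86.25)² / 86.25 = 0.0355

0.036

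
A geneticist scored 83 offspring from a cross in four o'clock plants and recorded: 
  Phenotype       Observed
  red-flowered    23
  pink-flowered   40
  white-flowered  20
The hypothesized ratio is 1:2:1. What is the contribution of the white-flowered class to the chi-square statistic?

Under the 1:2:1 hypothesis (Σ ratio = 4, N = 83):
  red-flowered: 83 × 1/4 = 20.75
  pink-flowered: 83 × 2/4 = 41.5
  white-flowered: 83 × 1/4 = 20.75
Contribution of white-flowered: (20 − 20.75)² / 20.75 = 0.0271

0.027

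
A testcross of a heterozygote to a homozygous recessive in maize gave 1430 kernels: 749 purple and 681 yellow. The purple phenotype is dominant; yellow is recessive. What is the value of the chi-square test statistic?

3.234

A testcross of a heterozygote (Aa × aa) gives a 1:1 phenotypic ratio.
Expected counts for N = 1430 under a 1:1 ratio (total parts = 2):
  purple: 1430 × 1/2 = 715
  yellow: 1430 × 1/2 = 715
χ² = Σ (O − E)² / E
  purple: (749 − 715)² / 715 = 1.6168
  yellow: (681 − 715)² / 715 = 1.6168
χ² = 1.6168 + 1.6168 = 3.2336 ≈ 3.234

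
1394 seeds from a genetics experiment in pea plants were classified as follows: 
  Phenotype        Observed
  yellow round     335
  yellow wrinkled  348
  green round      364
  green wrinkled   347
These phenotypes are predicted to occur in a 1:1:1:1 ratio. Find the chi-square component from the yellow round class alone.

Total ratio parts = 4. Expected numbers out of 1394:
  yellow round: 1394 × 1/4 = 348.5
  yellow wrinkled: 1394 × 1/4 = 348.5
  green round: 1394 × 1/4 = 348.5
  green wrinkled: 1394 × 1/4 = 348.5
Contribution of yellow round: (335 − 348.5)² / 348.5 = 0.5230

0.523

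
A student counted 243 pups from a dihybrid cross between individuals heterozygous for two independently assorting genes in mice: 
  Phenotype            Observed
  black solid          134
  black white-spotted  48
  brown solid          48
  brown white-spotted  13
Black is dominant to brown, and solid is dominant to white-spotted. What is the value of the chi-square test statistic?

A dihybrid F₂ with independent assortment and complete dominance at both loci gives a 9:3:3:1 phenotypic ratio.
Total ratio parts = 16. Expected numbers out of 243:
  black solid: 243 × 9/16 = 136.6875
  black white-spotted: 243 × 3/16 = 45.5625
  brown solid: 243 × 3/16 = 45.5625
  brown white-spotted: 243 × 1/16 = 15.1875
χ² = Σ (O − E)² / E
  black solid: (134 − 136.6875)² / 136.6875 = 0.0528
  black white-spotted: (48 − 45.5625)² / 45.5625 = 0.1304
  brown solid: (48 − 45.5625)² / 45.5625 = 0.1304
  brown white-spotted: (13 − 15.1875)² / 15.1875 = 0.3151
χ² = 0.0528 + 0.1304 + 0.1304 + 0.3151 = 0.6287 ≈ 0.629

0.629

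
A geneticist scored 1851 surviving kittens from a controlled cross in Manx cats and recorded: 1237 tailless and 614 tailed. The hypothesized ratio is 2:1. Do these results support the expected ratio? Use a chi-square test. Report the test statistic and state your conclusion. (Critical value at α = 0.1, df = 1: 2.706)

Expected counts for N = 1851 under a 2:1 ratio (total parts = 3):
  tailless: 1851 × 2/3 = 1234
  tailed: 1851 × 1/3 = 617
χ² = Σ (O − E)² / E
  tailless: (1237 − 1234)² / 1234 = 0.0073
  tailed: (614 − 617)² / 617 = 0.0146
χ² = 0.0073 + 0.0146 = 0.0219 ≈ 0.022
Degrees of freedom = 2 − 1 = 1; critical value at α = 0.1 is 2.706.
Since 0.022 < 2.706, we fail to reject the null hypothesis — the data are consistent with the 2:1 ratio.

0.022; consistent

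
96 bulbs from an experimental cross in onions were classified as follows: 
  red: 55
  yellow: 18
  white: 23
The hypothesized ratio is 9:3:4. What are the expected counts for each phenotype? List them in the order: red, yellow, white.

54, 18, 24

Under the 9:3:4 hypothesis (Σ ratio = 16, N = 96):
  red: 96 × 9/16 = 54
  yellow: 96 × 3/16 = 18
  white: 96 × 4/16 = 24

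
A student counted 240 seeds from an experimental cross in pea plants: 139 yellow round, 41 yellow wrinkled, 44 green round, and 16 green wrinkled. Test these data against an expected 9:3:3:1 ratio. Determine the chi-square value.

0.563

Total ratio parts = 16. Expected numbers out of 240:
  yellow round: 240 × 9/16 = 135
  yellow wrinkled: 240 × 3/16 = 45
  green round: 240 × 3/16 = 45
  green wrinkled: 240 × 1/16 = 15
χ² = Σ (O − E)² / E
  yellow round: (139 − 135)² / 135 = 0.1185
  yellow wrinkled: (41 − 45)² / 45 = 0.3556
  green round: (44 − 45)² / 45 = 0.0222
  green wrinkled: (16 − 15)² / 15 = 0.0667
χ² = 0.1185 + 0.3556 + 0.0222 + 0.0667 = 0.563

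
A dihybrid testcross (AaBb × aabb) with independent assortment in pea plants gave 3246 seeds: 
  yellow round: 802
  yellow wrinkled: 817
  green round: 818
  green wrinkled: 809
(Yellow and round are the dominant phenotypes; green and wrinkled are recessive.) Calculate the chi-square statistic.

0.208

A dihybrid testcross with independent assortment gives a 1:1:1:1 ratio.
Under the 1:1:1:1 hypothesis (Σ ratio = 4, N = 3246):
  yellow round: 3246 × 1/4 = 811.5
  yellow wrinkled: 3246 × 1/4 = 811.5
  green round: 3246 × 1/4 = 811.5
  green wrinkled: 3246 × 1/4 = 811.5
χ² = Σ (O − E)² / E
  yellow round: (802 − 811.5)² / 811.5 = 0.1112
  yellow wrinkled: (817 − 811.5)² / 811.5 = 0.0373
  green round: (818 − 811.5)² / 811.5 = 0.0521
  green wrinkled: (809 − 811.5)² / 811.5 = 0.0077
χ² = 0.1112 + 0.0373 + 0.0521 + 0.0077 = 0.2083 ≈ 0.208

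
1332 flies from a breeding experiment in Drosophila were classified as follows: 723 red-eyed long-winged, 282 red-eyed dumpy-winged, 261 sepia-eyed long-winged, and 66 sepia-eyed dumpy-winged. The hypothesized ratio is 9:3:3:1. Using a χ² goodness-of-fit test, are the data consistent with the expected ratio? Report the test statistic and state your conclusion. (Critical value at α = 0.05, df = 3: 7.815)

9.165; not consistent

Total ratio parts = 16. Expected numbers out of 1332:
  red-eyed long-winged: 1332 × 9/16 = 749.25
  red-eyed dumpy-winged: 1332 × 3/16 = 249.75
  sepia-eyed long-winged: 1332 × 3/16 = 249.75
  sepia-eyed dumpy-winged: 1332 × 1/16 = 83.25
χ² = Σ (O − E)² / E
  red-eyed long-winged: (723 − 749.25)² / 749.25 = 0.9197
  red-eyed dumpy-winged: (282 − 249.75)² / 249.75 = 4.1644
  sepia-eyed long-winged: (261 − 249.75)² / 249.75 = 0.5068
  sepia-eyed dumpy-winged: (66 − 83.25)² / 83.25 = 3.5743
χ² = 0.9197 + 4.1644 + 0.5068 + 3.5743 = 9.1652 ≈ 9.165
Degrees of freedom = 4 − 1 = 3; critical value at α = 0.05 is 7.815.
Since 9.165 > 7.815, we reject the null hypothesis — the data do not fit the 9:3:3:1 ratio.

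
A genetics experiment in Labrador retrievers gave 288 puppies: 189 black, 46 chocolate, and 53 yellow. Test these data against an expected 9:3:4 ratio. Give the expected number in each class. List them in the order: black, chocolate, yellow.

Under the 9:3:4 hypothesis (Σ ratio = 16, N = 288):
  black: 288 × 9/16 = 162
  chocolate: 288 × 3/16 = 54
  yellow: 288 × 4/16 = 72

162, 54, 72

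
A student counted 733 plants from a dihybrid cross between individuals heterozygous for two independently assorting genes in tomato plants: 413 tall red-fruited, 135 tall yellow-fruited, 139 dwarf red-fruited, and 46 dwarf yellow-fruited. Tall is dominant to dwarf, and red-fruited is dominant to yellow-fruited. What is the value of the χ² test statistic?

A dihybrid F₂ with independent assortment and complete dominance at both loci gives a 9:3:3:1 phenotypic ratio.
Expected counts for N = 733 under a 9:3:3:1 ratio (total parts = 16):
  tall red-fruited: 733 × 9/16 = 412.3125
  tall yellow-fruited: 733 × 3/16 = 137.4375
  dwarf red-fruited: 733 × 3/16 = 137.4375
  dwarf yellow-fruited: 733 × 1/16 = 45.8125
χ² = Σ (O − E)² / E
  tall red-fruited: (413 − 412.3125)² / 412.3125 = 0.0011
  tall yellow-fruited: (135 − 137.4375)² / 137.4375 = 0.0432
  dwarf red-fruited: (139 − 137.4375)² / 137.4375 = 0.0178
  dwarf yellow-fruited: (46 − 45.8125)² / 45.8125 = 0.0008
χ² = 0.0011 + 0.0432 + 0.0178 + 0.0008 = 0.0629 ≈ 0.063

0.063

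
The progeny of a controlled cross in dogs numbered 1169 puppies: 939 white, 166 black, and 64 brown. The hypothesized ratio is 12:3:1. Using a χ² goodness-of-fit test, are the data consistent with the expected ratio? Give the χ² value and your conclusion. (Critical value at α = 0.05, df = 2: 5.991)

Expected counts for N = 1169 under a 12:3:1 ratio (total parts = 16):
  white: 1169 × 12/16 = 876.75
  black: 1169 × 3/16 = 219.1875
  brown: 1169 × 1/16 = 73.0625
χ² = Σ (O − E)² / E
  white: (939 − 876.75)² / 876.75 = 4.4198
  black: (166 − 219.1875)² / 219.1875 = 12.9063
  brown: (64 − 73.0625)² / 73.0625 = 1.1241
χ² = 4.4198 + 12.9063 + 1.1241 = 18.4502 ≈ 18.450
Degrees of freedom = 3 − 1 = 2; critical value at α = 0.05 is 5.991.
Since 18.450 > 5.991, we reject the null hypothesis — the data do not fit the 12:3:1 ratio.

18.450; not consistent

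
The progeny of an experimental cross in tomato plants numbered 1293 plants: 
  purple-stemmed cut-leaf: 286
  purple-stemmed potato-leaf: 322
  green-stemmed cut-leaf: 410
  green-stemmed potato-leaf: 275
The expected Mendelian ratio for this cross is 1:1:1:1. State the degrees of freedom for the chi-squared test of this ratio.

3

A goodness-of-fit test with 4 phenotype classes has df = 4 − 1 = 3.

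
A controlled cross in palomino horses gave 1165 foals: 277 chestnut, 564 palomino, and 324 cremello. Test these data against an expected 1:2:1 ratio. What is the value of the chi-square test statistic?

4.967

The 1:2:1 ratio has 4 parts, so with N = 1165 the expected counts are:
  chestnut: 1165 × 1/4 = 291.25
  palomino: 1165 × 2/4 = 582.5
  cremello: 1165 × 1/4 = 291.25
χ² = Σ (O − E)² / E
  chestnut: (277 − 291.25)² / 291.25 = 0.6972
  palomino: (564 − 582.5)² / 582.5 = 0.5876
  cremello: (324 − 291.25)² / 291.25 = 3.6826
χ² = 0.6972 + 0.5876 + 3.6826 = 4.9674 ≈ 4.967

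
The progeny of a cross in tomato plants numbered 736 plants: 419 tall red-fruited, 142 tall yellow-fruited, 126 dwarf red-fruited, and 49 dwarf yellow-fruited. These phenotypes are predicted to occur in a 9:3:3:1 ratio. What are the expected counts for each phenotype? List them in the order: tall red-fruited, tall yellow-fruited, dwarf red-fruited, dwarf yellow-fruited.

414, 138, 138, 46

Expected counts for N = 736 under a 9:3:3:1 ratio (total parts = 16):
  tall red-fruited: 736 × 9/16 = 414
  tall yellow-fruited: 736 × 3/16 = 138
  dwarf red-fruited: 736 × 3/16 = 138
  dwarf yellow-fruited: 736 × 1/16 = 46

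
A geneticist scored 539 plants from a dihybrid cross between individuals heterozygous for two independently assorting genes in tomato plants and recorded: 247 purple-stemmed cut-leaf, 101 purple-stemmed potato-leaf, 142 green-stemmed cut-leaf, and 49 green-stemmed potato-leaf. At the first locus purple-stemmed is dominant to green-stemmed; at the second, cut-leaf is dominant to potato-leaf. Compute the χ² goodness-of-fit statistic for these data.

33.956

A dihybrid F₂ with independent assortment and complete dominance at both loci gives a 9:3:3:1 phenotypic ratio.
Total ratio parts = 16. Expected numbers out of 539:
  purple-stemmed cut-leaf: 539 × 9/16 = 303.1875
  purple-stemmed potato-leaf: 539 × 3/16 = 101.0625
  green-stemmed cut-leaf: 539 × 3/16 = 101.0625
  green-stemmed potato-leaf: 539 × 1/16 = 33.6875
χ² = Σ (O − E)² / E
  purple-stemmed cut-leaf: (247 − 303.1875)² / 303.1875 = 10.4128
  purple-stemmed potato-leaf: (101 − 101.0625)² / 101.0625 = 0.0000
  green-stemmed cut-leaf: (142 − 101.0625)² / 101.0625 = 16.5826
  green-stemmed potato-leaf: (49 − 33.6875)² / 33.6875 = 6.9602
χ² = 10.4128 + 0.0000 + 16.5826 + 6.9602 = 33.9556 ≈ 33.956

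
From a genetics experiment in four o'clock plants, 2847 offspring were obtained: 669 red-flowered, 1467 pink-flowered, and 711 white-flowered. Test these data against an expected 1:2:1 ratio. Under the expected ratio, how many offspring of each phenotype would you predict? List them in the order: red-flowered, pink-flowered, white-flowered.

The 1:2:1 ratio has 4 parts, so with N = 2847 the expected counts are:
  red-flowered: 2847 × 1/4 = 711.75
  pink-flowered: 2847 × 2/4 = 1423.5
  white-flowered: 2847 × 1/4 = 711.75

711.75, 1423.5, 711.75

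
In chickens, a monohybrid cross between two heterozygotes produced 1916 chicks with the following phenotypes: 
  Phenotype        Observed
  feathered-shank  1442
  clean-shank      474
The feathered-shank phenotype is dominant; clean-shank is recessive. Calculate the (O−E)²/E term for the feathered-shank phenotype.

For a monohybrid cross between heterozygotes with complete dominance, the expected phenotypic ratio is 3:1.
Under the 3:1 hypothesis (Σ ratio = 4, N = 1916):
  feathered-shank: 1916 × 3/4 = 1437
  clean-shank: 1916 × 1/4 = 479
Contribution of feathered-shank: (1442 − 1437)² / 1437 = 0.0174

0.017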